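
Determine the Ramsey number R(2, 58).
R(2, 58) = 58

R(2, k) = k for all k ≥ 2: in a 2-colouring of K_k, either some edge is red (a red K_2) or all edges are blue (a blue K_k). And K_{57} coloured all-blue has no blue K_58, so R(2, 58) > 57. Hence R(2, 58) = 58.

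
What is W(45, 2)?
W(45, 2) = 45 + 1 = 46

A 2-term AP is any pair of integers, so a monochromatic 2-AP exists iff some colour is used at least twice. With 45 colours, the colouring i ↦ i on {1, ..., 45} uses each colour once, avoiding any monochromatic pair, so W(45, 2) > 45. For {1, ..., 46}, pigeonhole forces two integers of the same colour, which form a monochromatic 2-AP. Hence W(45, 2) = 46.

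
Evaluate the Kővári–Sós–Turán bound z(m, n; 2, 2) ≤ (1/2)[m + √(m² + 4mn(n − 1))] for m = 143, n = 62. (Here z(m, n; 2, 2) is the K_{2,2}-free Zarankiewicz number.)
z(143, 62; 2, 2) ≤ (1/2)[143 + √(143² + 4·143·62·61)] = (1/2)[143 + √2183753] = 810.3763

Kővári–Sós–Turán: let r_1, ..., r_143 be the row sums and z = Σ r_i the total number of 1s. Each pair of columns can share at most one row with both entries 1 (else a 2×2 all-ones block appears), so Σ_i C(r_i, 2) ≤ C(62, 2) = 1891. By convexity Σ_i C(r_i, 2) ≥ 143·C(z/143, 2) = z(z − 143)/(2·143), giving z² − 143z − 143·62·61 ≤ 0 and hence z ≤ (1/2)[143 + √(20449 + 4·540826)] = (1/2)[143 + √2183753] ≈ (1/2)(143 + 1477.7527) = 810.3763.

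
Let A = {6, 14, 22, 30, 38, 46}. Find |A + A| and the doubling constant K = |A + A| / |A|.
K = |A + A| / |A| = 11/6

Enumerate A + A = {a + b : a, b ∈ A}. With |A| = 6, there are |A|^2 = 36 ordered sum pairs; collecting distinct values, A + A = {12, 20, 28, 36, 44, 52, 60, 68, 76, 84, 92}, so |A + A| = 11. Thus K = 11/6. Here |A + A| = 2|A| − 1 = 11, the minimum possible — so K = 11/6 is minimal, which holds iff A is an arithmetic progression.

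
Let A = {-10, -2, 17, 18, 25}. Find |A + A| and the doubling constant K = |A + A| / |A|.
K = |A + A| / |A| = 14/5

Enumerate A + A = {a + b : a, b ∈ A}. With |A| = 5, there are |A|^2 = 25 ordered sum pairs; collecting distinct values, A + A = {-20, -12, -4, 7, 8, 15, 16, 23, 34, 35, 36, 42, 43, 50}, so |A + A| = 14. Thus K = 14/5. For comparison, the minimum possible |A + A| over all 5-element sets is 2·5 − 1 = 9 (so min K = 9/5), attained only by arithmetic progressions.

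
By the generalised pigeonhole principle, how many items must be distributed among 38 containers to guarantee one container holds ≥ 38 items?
n = (38 − 1)·38 + 1 = 1407

By the generalised pigeonhole principle, to guarantee some box contains ≥ r objects we need more than (r − 1) · k objects total. Threshold: n = (r − 1) · k + 1. With r = 38 and k = 38: n = 37 · 38 + 1 = 1406 + 1 = 1407. For n = 1406 = 37 · 38, we can put exactly 37 objects in every box, avoiding 38 in any single one — so 1407 is tight.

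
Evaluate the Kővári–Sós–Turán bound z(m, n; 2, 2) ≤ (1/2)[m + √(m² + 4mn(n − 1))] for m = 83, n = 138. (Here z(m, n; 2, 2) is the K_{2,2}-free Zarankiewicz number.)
z(83, 138; 2, 2) ≤ (1/2)[83 + √(83² + 4·83·138·137)] = (1/2)[83 + √6283681] = 1294.8636

Kővári–Sós–Turán: let r_1, ..., r_83 be the row sums and z = Σ r_i the total number of 1s. Each pair of columns can share at most one row with both entries 1 (else a 2×2 all-ones block appears), so Σ_i C(r_i, 2) ≤ C(138, 2) = 9453. By convexity Σ_i C(r_i, 2) ≥ 83·C(z/83, 2) = z(z − 83)/(2·83), giving z² − 83z − 83·138·137 ≤ 0 and hence z ≤ (1/2)[83 + √(6889 + 4·1569198)] = (1/2)[83 + √6283681] ≈ (1/2)(83 + 2506.7271) = 1294.8636.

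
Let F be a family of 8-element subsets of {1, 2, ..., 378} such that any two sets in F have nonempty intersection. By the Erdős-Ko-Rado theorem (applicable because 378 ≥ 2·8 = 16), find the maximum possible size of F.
max |F| = C(377, 7) = 203061322306700

The Erdős-Ko-Rado theorem states: for n ≥ 2k, an intersecting family of k-subsets of an n-element set has size at most C(n − 1, k − 1), with equality for 'star' families {A ⊆ [n] : |A| = k, i ∈ A} (fix an element i). For n = 378, k = 8: C(377, 7) = 203061322306700.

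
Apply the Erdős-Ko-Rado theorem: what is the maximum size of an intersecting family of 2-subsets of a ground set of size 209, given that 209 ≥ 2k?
max |F| = C(208, 1) = 208

The Erdős-Ko-Rado theorem states: for n ≥ 2k, an intersecting family of k-subsets of an n-element set has size at most C(n − 1, k − 1), with equality for 'star' families {A ⊆ [n] : |A| = k, i ∈ A} (fix an element i). For n = 209, k = 2: C(208, 1) = 208.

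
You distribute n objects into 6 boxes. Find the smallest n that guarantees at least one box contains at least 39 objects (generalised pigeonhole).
n = (39 − 1)·6 + 1 = 229

By the generalised pigeonhole principle, to guarantee some box contains ≥ r objects we need more than (r − 1) · k objects total. Threshold: n = (r − 1) · k + 1. With r = 39 and k = 6: n = 38 · 6 + 1 = 228 + 1 = 229. For n = 228 = 38 · 6, we can put exactly 38 objects in every box, avoiding 39 in any single one — so 229 is tight.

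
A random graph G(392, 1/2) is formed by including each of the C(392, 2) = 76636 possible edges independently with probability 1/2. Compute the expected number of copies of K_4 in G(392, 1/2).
E[# K_4] = C(392, 4) · (1/2)^C(4, 2) = 968870630 / 2^6 = 484435315/32 = 15138603.59375

For each 4-subset S of vertices (there are C(392, 4) = 968870630 such S), let X_S = 1 if S induces a K_4 (all C(4, 2) = 6 edges present). Then P(X_S = 1) = (1/2)^6 = 1/64. By linearity of expectation, E[# K_4] = C(392, 4) · (1/2)^6 = 968870630 / 64 = 484435315/32 = 15138603.59375.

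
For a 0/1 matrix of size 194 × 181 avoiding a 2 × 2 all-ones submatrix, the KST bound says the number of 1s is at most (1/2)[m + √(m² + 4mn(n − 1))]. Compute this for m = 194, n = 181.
z(194, 181; 2, 2) ≤ (1/2)[194 + √(194² + 4·194·181·180)] = (1/2)[194 + √25319716] = 2612.935

Kővári–Sós–Turán: let r_1, ..., r_194 be the row sums and z = Σ r_i the total number of 1s. Each pair of columns can share at most one row with both entries 1 (else a 2×2 all-ones block appears), so Σ_i C(r_i, 2) ≤ C(181, 2) = 16290. By convexity Σ_i C(r_i, 2) ≥ 194·C(z/194, 2) = z(z − 194)/(2·194), giving z² − 194z − 194·181·180 ≤ 0 and hence z ≤ (1/2)[194 + √(37636 + 4·6320520)] = (1/2)[194 + √25319716] ≈ (1/2)(194 + 5031.87) = 2612.935.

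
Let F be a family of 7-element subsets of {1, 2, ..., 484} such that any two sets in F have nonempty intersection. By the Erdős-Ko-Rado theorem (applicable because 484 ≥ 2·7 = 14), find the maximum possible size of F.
max |F| = C(483, 6) = 17092728577288

Erdős-Ko-Rado (1961): when n ≥ 2k, max |F| = C(n−1, k−1). The bound is attained by the star {A : i ∈ A} for any fixed i ∈ [n]. Here C(484−1, 7−1) = C(483, 6) = 17092728577288.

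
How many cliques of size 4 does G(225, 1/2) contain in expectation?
E[# K_4] = C(225, 4) · (1/2)^C(4, 2) = 103962600 / 2^6 = 12995325/8 = 1624415.625

For each 4-subset S of vertices (there are C(225, 4) = 103962600 such S), let X_S = 1 if S induces a K_4 (all C(4, 2) = 6 edges present). Then P(X_S = 1) = (1/2)^6 = 1/64. By linearity of expectation, E[# K_4] = C(225, 4) · (1/2)^6 = 103962600 / 64 = 12995325/8 = 1624415.625.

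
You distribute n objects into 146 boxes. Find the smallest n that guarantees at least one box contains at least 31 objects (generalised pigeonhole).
n = (31 − 1)·146 + 1 = 4381

By the generalised pigeonhole principle, to guarantee some box contains ≥ r objects we need more than (r − 1) · k objects total. Threshold: n = (r − 1) · k + 1. With r = 31 and k = 146: n = 30 · 146 + 1 = 4380 + 1 = 4381. For n = 4380 = 30 · 146, we can put exactly 30 objects in every box, avoiding 31 in any single one — so 4381 is tight.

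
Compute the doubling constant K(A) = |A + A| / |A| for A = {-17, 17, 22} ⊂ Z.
K = |A + A| / |A| = 6/3 = 2

Enumerate A + A = {a + b : a, b ∈ A}. With |A| = 3, there are |A|^2 = 9 ordered sum pairs; collecting distinct values, A + A = {-34, 0, 5, 34, 39, 44}, so |A + A| = 6. Thus K = 6/3 = 2. For comparison, the minimum possible |A + A| over all 3-element sets is 2·3 − 1 = 5 (so min K = 5/3), attained only by arithmetic progressions.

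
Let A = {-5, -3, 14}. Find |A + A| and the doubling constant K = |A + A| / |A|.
K = |A + A| / |A| = 6/3 = 2

Enumerate A + A = {a + b : a, b ∈ A}. With |A| = 3, there are |A|^2 = 9 ordered sum pairs; collecting distinct values, A + A = {-10, -8, -6, 9, 11, 28}, so |A + A| = 6. Thus K = 6/3 = 2. For comparison, the minimum possible |A + A| over all 3-element sets is 2·3 − 1 = 5 (so min K = 5/3), attained only by arithmetic progressions.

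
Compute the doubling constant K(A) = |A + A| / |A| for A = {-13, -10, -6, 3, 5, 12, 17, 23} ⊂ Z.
K = |A + A| / |A| = 32/8 = 4

Enumerate A + A = {a + b : a, b ∈ A}. With |A| = 8, there are |A|^2 = 64 ordered sum pairs; collecting distinct values, A + A = {-26, -23, -20, -19, -16, -12, -10, -8, -7, -5, -3, -1, 2, 4, 6, 7, 8, 10, 11, 13, 15, 17, 20, 22, 24, 26, 28, 29, 34, 35, 40, 46}, so |A + A| = 32. Thus K = 32/8 = 4. For comparison, the minimum possible |A + A| over all 8-element sets is 2·8 − 1 = 15 (so min K = 15/8), attained only by arithmetic progressions.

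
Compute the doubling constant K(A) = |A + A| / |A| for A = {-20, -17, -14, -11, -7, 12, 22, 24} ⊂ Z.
K = |A + A| / |A| = 32/8 = 4

Enumerate A + A = {a + b : a, b ∈ A}. With |A| = 8, there are |A|^2 = 64 ordered sum pairs; collecting distinct values, A + A = {-40, -37, -34, -31, -28, -27, -25, -24, -22, -21, -18, -14, -8, -5, -2, 1, 2, 4, 5, 7, 8, 10, 11, 13, 15, 17, 24, 34, 36, 44, 46, 48}, so |A + A| = 32. Thus K = 32/8 = 4. For comparison, the minimum possible |A + A| over all 8-element sets is 2·8 − 1 = 15 (so min K = 15/8), attained only by arithmetic progressions.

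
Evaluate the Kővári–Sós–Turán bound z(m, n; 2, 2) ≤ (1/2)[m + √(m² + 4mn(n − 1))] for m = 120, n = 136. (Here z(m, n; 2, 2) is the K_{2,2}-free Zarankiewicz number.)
z(120, 136; 2, 2) ≤ (1/2)[120 + √(120² + 4·120·136·135)] = (1/2)[120 + √8827200] = 1545.5302

Kővári–Sós–Turán: let r_1, ..., r_120 be the row sums and z = Σ r_i the total number of 1s. Each pair of columns can share at most one row with both entries 1 (else a 2×2 all-ones block appears), so Σ_i C(r_i, 2) ≤ C(136, 2) = 9180. By convexity Σ_i C(r_i, 2) ≥ 120·C(z/120, 2) = z(z − 120)/(2·120), giving z² − 120z − 120·136·135 ≤ 0 and hence z ≤ (1/2)[120 + √(14400 + 4·2203200)] = (1/2)[120 + √8827200] ≈ (1/2)(120 + 2971.0604) = 1545.5302.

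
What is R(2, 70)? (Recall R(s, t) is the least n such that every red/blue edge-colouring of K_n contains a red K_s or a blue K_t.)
R(2, 70) = 70

R(2, k) = k for all k ≥ 2: in a 2-colouring of K_k, either some edge is red (a red K_2) or all edges are blue (a blue K_k). And K_{69} coloured all-blue has no blue K_70, so R(2, 70) > 69. Hence R(2, 70) = 70.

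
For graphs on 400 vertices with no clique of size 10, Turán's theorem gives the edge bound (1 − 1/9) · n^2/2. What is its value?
Turán density bound = (8/9) · 400^2/2 = 640000/9 ≈ 71111.1111

Turán's theorem: ex(n, K_{r+1}) is achieved by the complete r-partite Turán graph T(n, r) with parts as balanced as possible, and is at most (1 − 1/r) · n^2/2. For r = 9, n = 400: the density bound is (8/9) · 160000/2 = 640000/9 ≈ 71111.1111. The integer-valued extremum is e(T(400, 9)) = 71110, which is strictly less than the density bound 640000/9 since 9 ∤ 400 (the parts of T(400, 9) cannot all be equal).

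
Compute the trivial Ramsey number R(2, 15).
R(2, 15) = 15

R(2, k) = k for all k ≥ 2: in a 2-colouring of K_k, either some edge is red (a red K_2) or all edges are blue (a blue K_k). And K_{14} coloured all-blue has no blue K_15, so R(2, 15) > 14. Hence R(2, 15) = 15.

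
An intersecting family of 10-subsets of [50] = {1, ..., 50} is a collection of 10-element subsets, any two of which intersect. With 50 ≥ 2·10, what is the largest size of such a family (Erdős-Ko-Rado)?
max |F| = C(49, 9) = 2054455634

Erdős-Ko-Rado (1961): when n ≥ 2k, max |F| = C(n−1, k−1). The bound is attained by the star {A : i ∈ A} for any fixed i ∈ [n]. Here C(50−1, 10−1) = C(49, 9) = 2054455634.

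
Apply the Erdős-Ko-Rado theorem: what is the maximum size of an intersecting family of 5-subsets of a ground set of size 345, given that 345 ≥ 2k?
max |F| = C(344, 4) = 573352626

Erdős-Ko-Rado (1961): when n ≥ 2k, max |F| = C(n−1, k−1). The bound is attained by the star {A : i ∈ A} for any fixed i ∈ [n]. Here C(345−1, 5−1) = C(344, 4) = 573352626.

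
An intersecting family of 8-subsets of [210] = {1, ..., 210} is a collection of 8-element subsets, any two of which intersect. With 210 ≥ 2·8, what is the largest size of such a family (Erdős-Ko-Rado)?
max |F| = C(209, 7) = 3122458801176

Erdős-Ko-Rado (1961): when n ≥ 2k, max |F| = C(n−1, k−1). The bound is attained by the star {A : i ∈ A} for any fixed i ∈ [n]. Here C(210−1, 8−1) = C(209, 7) = 3122458801176.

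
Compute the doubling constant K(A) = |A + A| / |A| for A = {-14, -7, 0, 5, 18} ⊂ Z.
K = |A + A| / |A| = 14/5

Enumerate A + A = {a + b : a, b ∈ A}. With |A| = 5, there are |A|^2 = 25 ordered sum pairs; collecting distinct values, A + A = {-28, -21, -14, -9, -7, -2, 0, 4, 5, 10, 11, 18, 23, 36}, so |A + A| = 14. Thus K = 14/5. For comparison, the minimum possible |A + A| over all 5-element sets is 2·5 − 1 = 9 (so min K = 9/5), attained only by arithmetic progressions.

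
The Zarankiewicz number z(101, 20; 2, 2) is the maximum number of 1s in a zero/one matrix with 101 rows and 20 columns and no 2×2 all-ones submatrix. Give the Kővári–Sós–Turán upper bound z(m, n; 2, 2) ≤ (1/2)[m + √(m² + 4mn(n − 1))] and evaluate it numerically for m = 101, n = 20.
z(101, 20; 2, 2) ≤ (1/2)[101 + √(101² + 4·101·20·19)] = (1/2)[101 + √163721] = 252.8123

Kővári–Sós–Turán: let r_1, ..., r_101 be the row sums and z = Σ r_i the total number of 1s. Each pair of columns can share at most one row with both entries 1 (else a 2×2 all-ones block appears), so Σ_i C(r_i, 2) ≤ C(20, 2) = 190. By convexity Σ_i C(r_i, 2) ≥ 101·C(z/101, 2) = z(z − 101)/(2·101), giving z² − 101z − 101·20·19 ≤ 0 and hence z ≤ (1/2)[101 + √(10201 + 4·38380)] = (1/2)[101 + √163721] ≈ (1/2)(101 + 404.6245) = 252.8123.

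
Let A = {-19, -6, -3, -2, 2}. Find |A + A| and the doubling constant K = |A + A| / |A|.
K = |A + A| / |A| = 14/5

Enumerate A + A = {a + b : a, b ∈ A}. With |A| = 5, there are |A|^2 = 25 ordered sum pairs; collecting distinct values, A + A = {-38, -25, -22, -21, -17, -12, -9, -8, -6, -5, -4, -1, 0, 4}, so |A + A| = 14. Thus K = 14/5. For comparison, the minimum possible |A + A| over all 5-element sets is 2·5 − 1 = 9 (so min K = 9/5), attained only by arithmetic progressions.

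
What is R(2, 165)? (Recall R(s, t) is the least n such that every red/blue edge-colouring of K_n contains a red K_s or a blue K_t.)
R(2, 165) = 165

R(2, k) = k for all k ≥ 2: in a 2-colouring of K_k, either some edge is red (a red K_2) or all edges are blue (a blue K_k). And K_{164} coloured all-blue has no blue K_165, so R(2, 165) > 164. Hence R(2, 165) = 165.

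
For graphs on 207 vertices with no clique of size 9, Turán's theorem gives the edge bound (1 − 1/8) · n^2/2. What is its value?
Turán density bound = (7/8) · 207^2/2 = 299943/16 ≈ 18746.4375

Turán's theorem: ex(n, K_{r+1}) is achieved by the complete r-partite Turán graph T(n, r) with parts as balanced as possible, and is at most (1 − 1/r) · n^2/2. For r = 8, n = 207: the density bound is (7/8) · 42849/2 = 299943/16 ≈ 18746.4375. The integer-valued extremum is e(T(207, 8)) = 18746, which is strictly less than the density bound 299943/16 since 8 ∤ 207 (the parts of T(207, 8) cannot all be equal).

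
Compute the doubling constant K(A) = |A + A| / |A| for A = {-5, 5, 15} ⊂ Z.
K = |A + A| / |A| = 5/3

Enumerate A + A = {a + b : a, b ∈ A}. With |A| = 3, there are |A|^2 = 9 ordered sum pairs; collecting distinct values, A + A = {-10, 0, 10, 20, 30}, so |A + A| = 5. Thus K = 5/3. Here |A + A| = 2|A| − 1 = 5, the minimum possible — so K = 5/3 is minimal, which holds iff A is an arithmetic progression.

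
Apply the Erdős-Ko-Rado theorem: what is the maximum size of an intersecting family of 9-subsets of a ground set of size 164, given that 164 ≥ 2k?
max |F| = C(163, 8) = 10380216608892

The Erdős-Ko-Rado theorem states: for n ≥ 2k, an intersecting family of k-subsets of an n-element set has size at most C(n − 1, k − 1), with equality for 'star' families {A ⊆ [n] : |A| = k, i ∈ A} (fix an element i). For n = 164, k = 9: C(163, 8) = 10380216608892.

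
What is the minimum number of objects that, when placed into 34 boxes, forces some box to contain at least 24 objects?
n = (24 − 1)·34 + 1 = 783

By the generalised pigeonhole principle, to guarantee some box contains ≥ r objects we need more than (r − 1) · k objects total. Threshold: n = (r − 1) · k + 1. With r = 24 and k = 34: n = 23 · 34 + 1 = 782 + 1 = 783. For n = 782 = 23 · 34, we can put exactly 23 objects in every box, avoiding 24 in any single one — so 783 is tight.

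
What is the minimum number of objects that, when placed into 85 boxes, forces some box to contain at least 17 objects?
n = (17 − 1)·85 + 1 = 1361

By the generalised pigeonhole principle, to guarantee some box contains ≥ r objects we need more than (r − 1) · k objects total. Threshold: n = (r − 1) · k + 1. With r = 17 and k = 85: n = 16 · 85 + 1 = 1360 + 1 = 1361. For n = 1360 = 16 · 85, we can put exactly 16 objects in every box, avoiding 17 in any single one — so 1361 is tight.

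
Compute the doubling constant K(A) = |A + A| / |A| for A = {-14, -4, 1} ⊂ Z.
K = |A + A| / |A| = 6/3 = 2

Enumerate A + A = {a + b : a, b ∈ A}. With |A| = 3, there are |A|^2 = 9 ordered sum pairs; collecting distinct values, A + A = {-28, -18, -13, -8, -3, 2}, so |A + A| = 6. Thus K = 6/3 = 2. For comparison, the minimum possible |A + A| over all 3-element sets is 2·3 − 1 = 5 (so min K = 5/3), attained only by arithmetic progressions.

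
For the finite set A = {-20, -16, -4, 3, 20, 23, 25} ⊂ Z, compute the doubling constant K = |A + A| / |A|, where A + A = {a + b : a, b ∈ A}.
K = |A + A| / |A| = 28/7 = 4

Enumerate A + A = {a + b : a, b ∈ A}. With |A| = 7, there are |A|^2 = 49 ordered sum pairs; collecting distinct values, A + A = {-40, -36, -32, -24, -20, -17, -13, -8, -1, 0, 3, 4, 5, 6, 7, 9, 16, 19, 21, 23, 26, 28, 40, 43, 45, 46, 48, 50}, so |A + A| = 28. Thus K = 28/7 = 4. For comparison, the minimum possible |A + A| over all 7-element sets is 2·7 − 1 = 13 (so min K = 13/7), attained only by arithmetic progressions.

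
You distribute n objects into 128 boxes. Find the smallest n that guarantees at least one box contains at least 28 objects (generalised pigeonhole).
n = (28 − 1)·128 + 1 = 3457

By the generalised pigeonhole principle, to guarantee some box contains ≥ r objects we need more than (r − 1) · k objects total. Threshold: n = (r − 1) · k + 1. With r = 28 and k = 128: n = 27 · 128 + 1 = 3456 + 1 = 3457. For n = 3456 = 27 · 128, we can put exactly 27 objects in every box, avoiding 28 in any single one — so 3457 is tight.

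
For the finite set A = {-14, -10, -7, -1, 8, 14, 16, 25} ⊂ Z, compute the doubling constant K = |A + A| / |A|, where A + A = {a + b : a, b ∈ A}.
K = |A + A| / |A| = 32/8 = 4

Enumerate A + A = {a + b : a, b ∈ A}. With |A| = 8, there are |A|^2 = 64 ordered sum pairs; collecting distinct values, A + A = {-28, -24, -21, -20, -17, -15, -14, -11, -8, -6, -2, 0, 1, 2, 4, 6, 7, 9, 11, 13, 15, 16, 18, 22, 24, 28, 30, 32, 33, 39, 41, 50}, so |A + A| = 32. Thus K = 32/8 = 4. For comparison, the minimum possible |A + A| over all 8-element sets is 2·8 − 1 = 15 (so min K = 15/8), attained only by arithmetic progressions.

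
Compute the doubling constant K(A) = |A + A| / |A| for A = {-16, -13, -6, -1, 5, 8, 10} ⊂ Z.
K = |A + A| / |A| = 26/7

Enumerate A + A = {a + b : a, b ∈ A}. With |A| = 7, there are |A|^2 = 49 ordered sum pairs; collecting distinct values, A + A = {-32, -29, -26, -22, -19, -17, -14, -12, -11, -8, -7, -6, -5, -3, -2, -1, 2, 4, 7, 9, 10, 13, 15, 16, 18, 20}, so |A + A| = 26. Thus K = 26/7. For comparison, the minimum possible |A + A| over all 7-element sets is 2·7 − 1 = 13 (so min K = 13/7), attained only by arithmetic progressions.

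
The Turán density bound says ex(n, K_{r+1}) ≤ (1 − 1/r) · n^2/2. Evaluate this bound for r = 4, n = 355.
Turán density bound = (3/4) · 355^2/2 = 378075/8 ≈ 47259.375

Turán's theorem: ex(n, K_{r+1}) is achieved by the complete r-partite Turán graph T(n, r) with parts as balanced as possible, and is at most (1 − 1/r) · n^2/2. For r = 4, n = 355: the density bound is (3/4) · 126025/2 = 378075/8 ≈ 47259.375. The integer-valued extremum is e(T(355, 4)) = 47259, which is strictly less than the density bound 378075/8 since 4 ∤ 355 (the parts of T(355, 4) cannot all be equal).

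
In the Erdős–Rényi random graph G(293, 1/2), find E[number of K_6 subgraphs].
E[# K_6] = C(293, 6) · (1/2)^C(6, 2) = 834640189104 / 2^15 = 52165011819/2048 ≈ 25471197.177246

For each 6-subset S of vertices (there are C(293, 6) = 834640189104 such S), let X_S = 1 if S induces a K_6 (all C(6, 2) = 15 edges present). Then P(X_S = 1) = (1/2)^15 = 1/32768. By linearity of expectation, E[# K_6] = C(293, 6) · (1/2)^15 = 834640189104 / 32768 = 52165011819/2048 ≈ 25471197.177246.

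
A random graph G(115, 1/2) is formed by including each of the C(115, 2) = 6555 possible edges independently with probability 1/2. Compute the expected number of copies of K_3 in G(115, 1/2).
E[# K_3] = C(115, 3) · (1/2)^C(3, 2) = 246905 / 2^3 = 30863.125

For each 3-subset S of vertices (there are C(115, 3) = 246905 such S), let X_S = 1 if S induces a K_3 (all C(3, 2) = 3 edges present). Then P(X_S = 1) = (1/2)^3 = 1/8. By linearity of expectation, E[# K_3] = C(115, 3) · (1/2)^3 = 246905 / 8 = 30863.125.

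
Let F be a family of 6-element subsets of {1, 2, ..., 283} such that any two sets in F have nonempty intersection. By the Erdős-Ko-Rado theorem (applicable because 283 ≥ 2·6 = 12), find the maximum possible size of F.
max |F| = C(282, 5) = 14341058676

The Erdős-Ko-Rado theorem states: for n ≥ 2k, an intersecting family of k-subsets of an n-element set has size at most C(n − 1, k − 1), with equality for 'star' families {A ⊆ [n] : |A| = k, i ∈ A} (fix an element i). For n = 283, k = 6: C(282, 5) = 14341058676.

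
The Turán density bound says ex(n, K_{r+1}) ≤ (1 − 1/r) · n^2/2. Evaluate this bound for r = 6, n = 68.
Turán density bound = (5/6) · 68^2/2 = 5780/3 ≈ 1926.6667

Turán's theorem: ex(n, K_{r+1}) is achieved by the complete r-partite Turán graph T(n, r) with parts as balanced as possible, and is at most (1 − 1/r) · n^2/2. For r = 6, n = 68: the density bound is (5/6) · 4624/2 = 5780/3 ≈ 1926.6667. The integer-valued extremum is e(T(68, 6)) = 1926, which is strictly less than the density bound 5780/3 since 6 ∤ 68 (the parts of T(68, 6) cannot all be equal).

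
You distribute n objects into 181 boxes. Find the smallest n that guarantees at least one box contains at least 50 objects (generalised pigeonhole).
n = (50 − 1)·181 + 1 = 8870

By the generalised pigeonhole principle, to guarantee some box contains ≥ r objects we need more than (r − 1) · k objects total. Threshold: n = (r − 1) · k + 1. With r = 50 and k = 181: n = 49 · 181 + 1 = 8869 + 1 = 8870. For n = 8869 = 49 · 181, we can put exactly 49 objects in every box, avoiding 50 in any single one — so 8870 is tight.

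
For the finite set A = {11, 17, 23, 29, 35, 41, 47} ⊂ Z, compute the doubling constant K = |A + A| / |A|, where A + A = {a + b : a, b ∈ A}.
K = |A + A| / |A| = 13/7

Enumerate A + A = {a + b : a, b ∈ A}. With |A| = 7, there are |A|^2 = 49 ordered sum pairs; collecting distinct values, A + A = {22, 28, 34, 40, 46, 52, 58, 64, 70, 76, 82, 88, 94}, so |A + A| = 13. Thus K = 13/7. Here |A + A| = 2|A| − 1 = 13, the minimum possible — so K = 13/7 is minimal, which holds iff A is an arithmetic progression.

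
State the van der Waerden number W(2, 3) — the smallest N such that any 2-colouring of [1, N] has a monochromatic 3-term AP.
W(2, 3) = 9

Lower bound: the 2-colouring RRBBRRBB of {1, ..., 8} (R at positions {1, 2, 5, 6}, B at {3, 4, 7, 8}) contains no monochromatic 3-term AP, so W(2, 3) > 8. Upper bound: a case analysis on any 2-colouring of {1, ..., 9} forces such an AP. Hence W(2, 3) = 9.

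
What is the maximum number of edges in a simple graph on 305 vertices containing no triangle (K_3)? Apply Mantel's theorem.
ex(305, K_3) = ⌊305^2/4⌋ = 23256

Mantel (1907): a triangle-free graph on n vertices has at most ⌊n^2/4⌋ edges, with equality for the complete bipartite graph K_{⌊n/2⌋, ⌈n/2⌉}. For n = 305: ⌊305^2/4⌋ = ⌊93025/4⌋ = 23256. The extremal graph is K_{152, 153}, which has 152·153 = 23256 edges.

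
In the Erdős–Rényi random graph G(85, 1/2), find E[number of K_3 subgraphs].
E[# K_3] = C(85, 3) · (1/2)^C(3, 2) = 98770 / 2^3 = 49385/4 = 12346.25

For each 3-subset S of vertices (there are C(85, 3) = 98770 such S), let X_S = 1 if S induces a K_3 (all C(3, 2) = 3 edges present). Then P(X_S = 1) = (1/2)^3 = 1/8. By linearity of expectation, E[# K_3] = C(85, 3) · (1/2)^3 = 98770 / 8 = 49385/4 = 12346.25.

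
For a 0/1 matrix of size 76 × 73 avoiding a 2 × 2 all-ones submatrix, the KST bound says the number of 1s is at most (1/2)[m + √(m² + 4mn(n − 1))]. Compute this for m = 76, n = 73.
z(76, 73; 2, 2) ≤ (1/2)[76 + √(76² + 4·76·73·72)] = (1/2)[76 + √1603600] = 671.1666

Kővári–Sós–Turán: let r_1, ..., r_76 be the row sums and z = Σ r_i the total number of 1s. Each pair of columns can share at most one row with both entries 1 (else a 2×2 all-ones block appears), so Σ_i C(r_i, 2) ≤ C(73, 2) = 2628. By convexity Σ_i C(r_i, 2) ≥ 76·C(z/76, 2) = z(z − 76)/(2·76), giving z² − 76z − 76·73·72 ≤ 0 and hence z ≤ (1/2)[76 + √(5776 + 4·399456)] = (1/2)[76 + √1603600] ≈ (1/2)(76 + 1266.3333) = 671.1666.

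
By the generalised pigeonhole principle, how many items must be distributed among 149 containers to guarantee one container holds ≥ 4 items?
n = (4 − 1)·149 + 1 = 448

By the generalised pigeonhole principle, to guarantee some box contains ≥ r objects we need more than (r − 1) · k objects total. Threshold: n = (r − 1) · k + 1. With r = 4 and k = 149: n = 3 · 149 + 1 = 447 + 1 = 448. For n = 447 = 3 · 149, we can put exactly 3 objects in every box, avoiding 4 in any single one — so 448 is tight.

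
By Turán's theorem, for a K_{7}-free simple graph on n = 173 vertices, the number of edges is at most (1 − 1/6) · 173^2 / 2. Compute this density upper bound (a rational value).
Turán density bound = (5/6) · 173^2/2 = 149645/12 ≈ 12470.4167

Turán's theorem: ex(n, K_{r+1}) is achieved by the complete r-partite Turán graph T(n, r) with parts as balanced as possible, and is at most (1 − 1/r) · n^2/2. For r = 6, n = 173: the density bound is (5/6) · 29929/2 = 149645/12 ≈ 12470.4167. The integer-valued extremum is e(T(173, 6)) = 12470, which is strictly less than the density bound 149645/12 since 6 ∤ 173 (the parts of T(173, 6) cannot all be equal).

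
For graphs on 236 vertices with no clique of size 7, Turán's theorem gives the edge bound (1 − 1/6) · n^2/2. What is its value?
Turán density bound = (5/6) · 236^2/2 = 69620/3 ≈ 23206.6667

Turán's theorem: ex(n, K_{r+1}) is achieved by the complete r-partite Turán graph T(n, r) with parts as balanced as possible, and is at most (1 − 1/r) · n^2/2. For r = 6, n = 236: the density bound is (5/6) · 55696/2 = 69620/3 ≈ 23206.6667. The integer-valued extremum is e(T(236, 6)) = 23206, which is strictly less than the density bound 69620/3 since 6 ∤ 236 (the parts of T(236, 6) cannot all be equal).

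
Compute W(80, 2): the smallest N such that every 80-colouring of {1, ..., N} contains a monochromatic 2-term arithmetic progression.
W(80, 2) = 80 + 1 = 81

A 2-term AP is any pair of integers, so a monochromatic 2-AP exists iff some colour is used at least twice. With 80 colours, the colouring i ↦ i on {1, ..., 80} uses each colour once, avoiding any monochromatic pair, so W(80, 2) > 80. For {1, ..., 81}, pigeonhole forces two integers of the same colour, which form a monochromatic 2-AP. Hence W(80, 2) = 81.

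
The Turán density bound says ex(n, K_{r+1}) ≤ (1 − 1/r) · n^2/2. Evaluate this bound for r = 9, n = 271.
Turán density bound = (8/9) · 271^2/2 = 293764/9 ≈ 32640.4444

Turán's theorem: ex(n, K_{r+1}) is achieved by the complete r-partite Turán graph T(n, r) with parts as balanced as possible, and is at most (1 − 1/r) · n^2/2. For r = 9, n = 271: the density bound is (8/9) · 73441/2 = 293764/9 ≈ 32640.4444. The integer-valued extremum is e(T(271, 9)) = 32640, which is strictly less than the density bound 293764/9 since 9 ∤ 271 (the parts of T(271, 9) cannot all be equal).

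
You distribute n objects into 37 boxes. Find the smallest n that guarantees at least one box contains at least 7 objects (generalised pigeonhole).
n = (7 − 1)·37 + 1 = 223

By the generalised pigeonhole principle, to guarantee some box contains ≥ r objects we need more than (r − 1) · k objects total. Threshold: n = (r − 1) · k + 1. With r = 7 and k = 37: n = 6 · 37 + 1 = 222 + 1 = 223. For n = 222 = 6 · 37, we can put exactly 6 objects in every box, avoiding 7 in any single one — so 223 is tight.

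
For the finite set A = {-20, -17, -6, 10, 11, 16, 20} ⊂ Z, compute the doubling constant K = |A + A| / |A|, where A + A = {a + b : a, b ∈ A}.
K = |A + A| / |A| = 28/7 = 4

Enumerate A + A = {a + b : a, b ∈ A}. With |A| = 7, there are |A|^2 = 49 ordered sum pairs; collecting distinct values, A + A = {-40, -37, -34, -26, -23, -12, -10, -9, -7, -6, -4, -1, 0, 3, 4, 5, 10, 14, 20, 21, 22, 26, 27, 30, 31, 32, 36, 40}, so |A + A| = 28. Thus K = 28/7 = 4. For comparison, the minimum possible |A + A| over all 7-element sets is 2·7 − 1 = 13 (so min K = 13/7), attained only by arithmetic progressions.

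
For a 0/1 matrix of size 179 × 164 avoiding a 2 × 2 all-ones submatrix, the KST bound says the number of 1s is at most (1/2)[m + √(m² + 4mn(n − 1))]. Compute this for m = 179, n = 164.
z(179, 164; 2, 2) ≤ (1/2)[179 + √(179² + 4·179·164·163)] = (1/2)[179 + √19172153] = 2278.8009

Kővári–Sós–Turán: let r_1, ..., r_179 be the row sums and z = Σ r_i the total number of 1s. Each pair of columns can share at most one row with both entries 1 (else a 2×2 all-ones block appears), so Σ_i C(r_i, 2) ≤ C(164, 2) = 13366. By convexity Σ_i C(r_i, 2) ≥ 179·C(z/179, 2) = z(z − 179)/(2·179), giving z² − 179z − 179·164·163 ≤ 0 and hence z ≤ (1/2)[179 + √(32041 + 4·4785028)] = (1/2)[179 + √19172153] ≈ (1/2)(179 + 4378.6017) = 2278.8009.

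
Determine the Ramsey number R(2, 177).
R(2, 177) = 177

R(2, k) = k for all k ≥ 2: in a 2-colouring of K_k, either some edge is red (a red K_2) or all edges are blue (a blue K_k). And K_{176} coloured all-blue has no blue K_177, so R(2, 177) > 176. Hence R(2, 177) = 177.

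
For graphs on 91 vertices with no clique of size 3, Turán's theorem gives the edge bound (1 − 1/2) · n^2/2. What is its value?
Turán density bound = (1/2) · 91^2/2 = 8281/4 ≈ 2070.25

Turán's theorem: ex(n, K_{r+1}) is achieved by the complete r-partite Turán graph T(n, r) with parts as balanced as possible, and is at most (1 − 1/r) · n^2/2. For r = 2, n = 91: the density bound is (1/2) · 8281/2 = 8281/4 ≈ 2070.25. The integer-valued extremum is e(T(91, 2)) = 2070, which is strictly less than the density bound 8281/4 since 2 ∤ 91 (the parts of T(91, 2) cannot all be equal).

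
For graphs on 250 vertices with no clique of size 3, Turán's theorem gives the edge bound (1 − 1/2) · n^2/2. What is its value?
Turán density bound = (1/2) · 250^2/2 = 15625

Turán's theorem: ex(n, K_{r+1}) is achieved by the complete r-partite Turán graph T(n, r) with parts as balanced as possible, and is at most (1 − 1/r) · n^2/2. For r = 2, n = 250: the density bound is (1/2) · 62500/2 = 15625. Since 2 ∣ 250, the Turán graph T(250, 2) has parts of equal size 125, and its edge count e(T(250, 2)) = 15625 attains the density bound exactly.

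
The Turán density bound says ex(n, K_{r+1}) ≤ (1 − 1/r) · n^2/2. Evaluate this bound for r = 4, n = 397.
Turán density bound = (3/4) · 397^2/2 = 472827/8 ≈ 59103.375

Turán's theorem: ex(n, K_{r+1}) is achieved by the complete r-partite Turán graph T(n, r) with parts as balanced as possible, and is at most (1 − 1/r) · n^2/2. For r = 4, n = 397: the density bound is (3/4) · 157609/2 = 472827/8 ≈ 59103.375. The integer-valued extremum is e(T(397, 4)) = 59103, which is strictly less than the density bound 472827/8 since 4 ∤ 397 (the parts of T(397, 4) cannot all be equal).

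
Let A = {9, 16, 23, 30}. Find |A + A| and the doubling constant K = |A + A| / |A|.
K = |A + A| / |A| = 7/4

Enumerate A + A = {a + b : a, b ∈ A}. With |A| = 4, there are |A|^2 = 16 ordered sum pairs; collecting distinct values, A + A = {18, 25, 32, 39, 46, 53, 60}, so |A + A| = 7. Thus K = 7/4. Here |A + A| = 2|A| − 1 = 7, the minimum possible — so K = 7/4 is minimal, which holds iff A is an arithmetic progression.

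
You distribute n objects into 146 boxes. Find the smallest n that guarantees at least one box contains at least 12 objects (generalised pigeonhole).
n = (12 − 1)·146 + 1 = 1607

By the generalised pigeonhole principle, to guarantee some box contains ≥ r objects we need more than (r − 1) · k objects total. Threshold: n = (r − 1) · k + 1. With r = 12 and k = 146: n = 11 · 146 + 1 = 1606 + 1 = 1607. For n = 1606 = 11 · 146, we can put exactly 11 objects in every box, avoiding 12 in any single one — so 1607 is tight.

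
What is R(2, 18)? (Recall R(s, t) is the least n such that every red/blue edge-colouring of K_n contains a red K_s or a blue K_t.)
R(2, 18) = 18

R(2, k) = k for all k ≥ 2: in a 2-colouring of K_k, either some edge is red (a red K_2) or all edges are blue (a blue K_k). And K_{17} coloured all-blue has no blue K_18, so R(2, 18) > 17. Hence R(2, 18) = 18.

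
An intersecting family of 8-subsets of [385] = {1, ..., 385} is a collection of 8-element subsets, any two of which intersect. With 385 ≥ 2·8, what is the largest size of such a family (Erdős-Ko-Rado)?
max |F| = C(384, 7) = 231207760388736

Erdős-Ko-Rado (1961): when n ≥ 2k, max |F| = C(n−1, k−1). The bound is attained by the star {A : i ∈ A} for any fixed i ∈ [n]. Here C(385−1, 8−1) = C(384, 7) = 231207760388736.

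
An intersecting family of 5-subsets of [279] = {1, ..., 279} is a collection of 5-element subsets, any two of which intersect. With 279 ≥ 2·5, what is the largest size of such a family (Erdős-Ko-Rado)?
max |F| = C(278, 4) = 243531475

The Erdős-Ko-Rado theorem states: for n ≥ 2k, an intersecting family of k-subsets of an n-element set has size at most C(n − 1, k − 1), with equality for 'star' families {A ⊆ [n] : |A| = k, i ∈ A} (fix an element i). For n = 279, k = 5: C(278, 4) = 243531475.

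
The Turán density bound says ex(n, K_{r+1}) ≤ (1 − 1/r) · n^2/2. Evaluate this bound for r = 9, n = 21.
Turán density bound = (8/9) · 21^2/2 = 196

Turán's theorem: ex(n, K_{r+1}) is achieved by the complete r-partite Turán graph T(n, r) with parts as balanced as possible, and is at most (1 − 1/r) · n^2/2. For r = 9, n = 21: the density bound is (8/9) · 441/2 = 196. The integer-valued extremum is e(T(21, 9)) = 195, which is strictly less than the density bound 196 since 9 ∤ 21 (the parts of T(21, 9) cannot all be equal).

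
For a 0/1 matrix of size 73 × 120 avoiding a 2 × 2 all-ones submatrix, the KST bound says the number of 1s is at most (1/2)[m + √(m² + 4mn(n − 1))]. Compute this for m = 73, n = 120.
z(73, 120; 2, 2) ≤ (1/2)[73 + √(73² + 4·73·120·119)] = (1/2)[73 + √4175089] = 1058.1517

Kővári–Sós–Turán: let r_1, ..., r_73 be the row sums and z = Σ r_i the total number of 1s. Each pair of columns can share at most one row with both entries 1 (else a 2×2 all-ones block appears), so Σ_i C(r_i, 2) ≤ C(120, 2) = 7140. By convexity Σ_i C(r_i, 2) ≥ 73·C(z/73, 2) = z(z − 73)/(2·73), giving z² − 73z − 73·120·119 ≤ 0 and hence z ≤ (1/2)[73 + √(5329 + 4·1042440)] = (1/2)[73 + √4175089] ≈ (1/2)(73 + 2043.3035) = 1058.1517.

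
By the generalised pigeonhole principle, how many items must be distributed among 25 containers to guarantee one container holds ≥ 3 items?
n = (3 − 1)·25 + 1 = 51

By the generalised pigeonhole principle, to guarantee some box contains ≥ r objects we need more than (r − 1) · k objects total. Threshold: n = (r − 1) · k + 1. With r = 3 and k = 25: n = 2 · 25 + 1 = 50 + 1 = 51. For n = 50 = 2 · 25, we can put exactly 2 objects in every box, avoiding 3 in any single one — so 51 is tight.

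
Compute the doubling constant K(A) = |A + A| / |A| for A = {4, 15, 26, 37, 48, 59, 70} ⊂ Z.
K = |A + A| / |A| = 13/7

Enumerate A + A = {a + b : a, b ∈ A}. With |A| = 7, there are |A|^2 = 49 ordered sum pairs; collecting distinct values, A + A = {8, 19, 30, 41, 52, 63, 74, 85, 96, 107, 118, 129, 140}, so |A + A| = 13. Thus K = 13/7. Here |A + A| = 2|A| − 1 = 13, the minimum possible — so K = 13/7 is minimal, which holds iff A is an arithmetic progression.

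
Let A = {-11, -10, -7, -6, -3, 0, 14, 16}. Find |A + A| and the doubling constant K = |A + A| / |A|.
K = |A + A| / |A| = 31/8

Enumerate A + A = {a + b : a, b ∈ A}. With |A| = 8, there are |A|^2 = 64 ordered sum pairs; collecting distinct values, A + A = {-22, -21, -20, -18, -17, -16, -14, -13, -12, -11, -10, -9, -7, -6, -3, 0, 3, 4, 5, 6, 7, 8, 9, 10, 11, 13, 14, 16, 28, 30, 32}, so |A + A| = 31. Thus K = 31/8. For comparison, the minimum possible |A + A| over all 8-element sets is 2·8 − 1 = 15 (so min K = 15/8), attained only by arithmetic progressions.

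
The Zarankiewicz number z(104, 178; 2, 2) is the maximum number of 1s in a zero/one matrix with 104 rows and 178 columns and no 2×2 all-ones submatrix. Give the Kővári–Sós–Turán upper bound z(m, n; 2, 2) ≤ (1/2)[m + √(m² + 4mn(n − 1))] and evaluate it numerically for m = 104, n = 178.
z(104, 178; 2, 2) ≤ (1/2)[104 + √(104² + 4·104·178·177)] = (1/2)[104 + √13117312] = 1862.8915

Kővári–Sós–Turán: let r_1, ..., r_104 be the row sums and z = Σ r_i the total number of 1s. Each pair of columns can share at most one row with both entries 1 (else a 2×2 all-ones block appears), so Σ_i C(r_i, 2) ≤ C(178, 2) = 15753. By convexity Σ_i C(r_i, 2) ≥ 104·C(z/104, 2) = z(z − 104)/(2·104), giving z² − 104z − 104·178·177 ≤ 0 and hence z ≤ (1/2)[104 + √(10816 + 4·3276624)] = (1/2)[104 + √13117312] ≈ (1/2)(104 + 3621.783) = 1862.8915.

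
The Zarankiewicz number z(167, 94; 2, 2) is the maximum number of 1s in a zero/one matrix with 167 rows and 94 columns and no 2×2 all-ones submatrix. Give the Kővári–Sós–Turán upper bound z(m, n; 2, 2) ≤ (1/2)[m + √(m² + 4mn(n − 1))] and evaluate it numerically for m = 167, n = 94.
z(167, 94; 2, 2) ≤ (1/2)[167 + √(167² + 4·167·94·93)] = (1/2)[167 + √5867545] = 1294.6508

Kővári–Sós–Turán: let r_1, ..., r_167 be the row sums and z = Σ r_i the total number of 1s. Each pair of columns can share at most one row with both entries 1 (else a 2×2 all-ones block appears), so Σ_i C(r_i, 2) ≤ C(94, 2) = 4371. By convexity Σ_i C(r_i, 2) ≥ 167·C(z/167, 2) = z(z − 167)/(2·167), giving z² − 167z − 167·94·93 ≤ 0 and hence z ≤ (1/2)[167 + √(27889 + 4·1459914)] = (1/2)[167 + √5867545] ≈ (1/2)(167 + 2422.3016) = 1294.6508.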